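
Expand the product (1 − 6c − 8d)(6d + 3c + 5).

(1 − 6c − 8d)(6d + 3c + 5)
= 6d + 3c + 5 − 36cd − 18c^2 − 30c − 48d^2 − 24cd − 40d    [distributive law]
= −34d − 27c + 5 − 60cd − 18c^2 − 48d^2    [combine like terms]

−34d − 27c + 5 − 60cd − 18c^2 − 48d^2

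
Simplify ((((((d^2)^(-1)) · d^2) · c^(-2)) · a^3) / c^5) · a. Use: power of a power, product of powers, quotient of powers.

a^4c^(-7)

((((((d^2)^(-1)) · d^2) · c^(-2)) · a^3) / c^5) · a
= ((((d^(-2) · d^2) · c^(-2)) · a^3) / c^5) · a    [power of a power]
= (((d^0 · c^(-2)) · a^3) / c^5) · a    [product of powers]
= a^4c^(-7)    [quotient of powers; product of powers]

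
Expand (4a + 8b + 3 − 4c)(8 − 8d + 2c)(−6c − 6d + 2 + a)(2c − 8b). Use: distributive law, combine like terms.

−404ac^2 + 1744abc − 560acd + 2240abd + 176ac − 704ab + 64a^2c − 256a^2b + 352ac^2d − 1536abcd + 384acd^2 − 1536abd^2 − 64a^2cd + 256a^2bd − 112ac^3 + 480abc^2 + 16a^2c^2 − 64a^2bc − 1824bc^2 + 2816b^2c − 3936bcd + 4096b^2d + 1824bc − 1024b^2 − 512ab^2 + 1728bc^2d − 2304b^2cd + 2304bcd^2 − 3072b^2d^2 + 512ab^2d − 576bc^3 + 768b^2c^2 − 128ab^2c − 392c^2 − 384cd + 1536bd + 96c − 384b + 728c^2d + 288cd^2 − 1152bd^2 + 280c^3 − 288c^3d − 384c^2d^2 + 96c^4

(4a + 8b + 3 − 4c)(8 − 8d + 2c)(−6c − 6d + 2 + a)(2c − 8b)
= (32a − 32ad + 8ac + 64b − 64bd + 16bc + 24 − 24d + 6c − 32c + 32cd − 8c^2)(−6c − 6d + 2 + a)(2c − 8b)    [distributive law]
= (32a − 32ad + 8ac + 64b − 64bd + 16bc + 24 − 24d − 26c + 32cd − 8c^2)(−6c − 6d + 2 + a)(2c − 8b)    [combine like terms]
= (−192ac − 192ad + 64a + 32a^2 + 192acd + 192ad^2 − 64ad − 32a^2d − 48ac^2 − 48acd + 16ac + 8a^2c − 384bc − 384bd + 128b + 64ab + 384bcd + 384bd^2 − 128bd − 64abd − 96bc^2 − 96bcd + 32bc + 16abc − 144c − 144d + 48 + 24a + 144cd + 144d^2 − 48d − 24ad + 156c^2 + 156cd − 52c − 26ac − 192c^2d − 192cd^2 + 64cd + 32acd + 48c^3 + 48c^2d − 16c^2 − 8ac^2)(2c − 8b)    [distributive law]
= (−202ac − 280ad + 88a + 32a^2 + 176acd + 192ad^2 − 32a^2d − 56ac^2 + 8a^2c − 352bc − 512bd + 128b + 64ab + 288bcd + 384bd^2 − 64abd − 96bc^2 + 16abc − 196c − 192d + 48 + 364cd + 144d^2 + 140c^2 − 144c^2d − 192cd^2 + 48c^3)(2c − 8b)    [combine like terms]
= −404ac^2 + 1616abc − 560acd + 2240abd + 176ac − 704ab + 64a^2c − 256a^2b + 352ac^2d − 1408abcd + 384acd^2 − 1536abd^2 − 64a^2cd + 256a^2bd − 112ac^3 + 448abc^2 + 16a^2c^2 − 64a^2bc − 704bc^2 + 2816b^2c − 1024bcd + 4096b^2d + 256bc − 1024b^2 + 128abc − 512ab^2 + 576bc^2d − 2304b^2cd + 768bcd^2 − 3072b^2d^2 − 128abcd + 512ab^2d − 192bc^3 + 768b^2c^2 + 32abc^2 − 128ab^2c − 392c^2 + 1568bc − 384cd + 1536bd + 96c − 384b + 728c^2d − 2912bcd + 288cd^2 − 1152bd^2 + 280c^3 − 1120bc^2 − 288c^3d + 1152bc^2d − 384c^2d^2 + 1536bcd^2 + 96c^4 − 384bc^3    [distributive law]
= −404ac^2 + 1744abc − 560acd + 2240abd + 176ac − 704ab + 64a^2c − 256a^2b + 352ac^2d − 1536abcd + 384acd^2 − 1536abd^2 − 64a^2cd + 256a^2bd − 112ac^3 + 480abc^2 + 16a^2c^2 − 64a^2bc − 1824bc^2 + 2816b^2c − 3936bcd + 4096b^2d + 1824bc − 1024b^2 − 512ab^2 + 1728bc^2d − 2304b^2cd + 2304bcd^2 − 3072b^2d^2 + 512ab^2d − 576bc^3 + 768b^2c^2 − 128ab^2c − 392c^2 − 384cd + 1536bd + 96c − 384b + 728c^2d + 288cd^2 − 1152bd^2 + 280c^3 − 288c^3d − 384c^2d^2 + 96c^4    [combine like terms]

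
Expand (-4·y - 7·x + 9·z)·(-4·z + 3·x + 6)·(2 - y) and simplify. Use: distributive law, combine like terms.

(-4·y - 7·x + 9·z)·(-4·z + 3·x + 6)·(2 - y)
= (16·y·z - 12·x·y - 24·y + 28·x·z - 21·x^2 - 42·x - 36·z^2 + 27·x·z + 54·z)·(2 - y)    [distributive law]
= (16·y·z - 12·x·y - 24·y + 55·x·z - 21·x^2 - 42·x - 36·z^2 + 54·z)·(2 - y)    [combine like terms]
= 32·y·z - 16·y^2·z - 24·x·y + 12·x·y^2 - 48·y + 24·y^2 + 110·x·z - 55·x·y·z - 42·x^2 + 21·x^2·y - 84·x + 42·x·y - 72·z^2 + 36·y·z^2 + 108·z - 54·y·z    [distributive law]
= -22·y·z - 16·y^2·z + 18·x·y + 12·x·y^2 - 48·y + 24·y^2 + 110·x·z - 55·x·y·z - 42·x^2 + 21·x^2·y - 84·x - 72·z^2 + 36·y·z^2 + 108·z    [combine like terms]

-22·y·z - 16·y^2·z + 18·x·y + 12·x·y^2 - 48·y + 24·y^2 + 110·x·z - 55·x·y·z - 42·x^2 + 21·x^2·y - 84·x - 72·z^2 + 36·y·z^2 + 108·z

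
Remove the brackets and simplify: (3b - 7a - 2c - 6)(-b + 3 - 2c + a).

(3b - 7a - 2c - 6)(-b + 3 - 2c + a)
= -3b² + 9b - 6bc + 3ab + 7ab - 21a + 14ac - 7a² + 2bc - 6c + 4c² - 2ac + 6b - 18 + 12c - 6a    [distributive law]
= -3b² + 15b - 4bc + 10ab - 27a + 12ac - 7a² + 6c + 4c² - 18    [combine like terms]

-3b² + 15b - 4bc + 10ab - 27a + 12ac - 7a² + 6c + 4c² - 18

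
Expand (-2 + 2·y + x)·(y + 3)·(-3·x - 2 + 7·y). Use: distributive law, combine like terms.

(-2 + 2·y + x)·(y + 3)·(-3·x - 2 + 7·y)
= (-2·y - 6 + 2·y^2 + 6·y + x·y + 3·x)·(-3·x - 2 + 7·y)    [distributive law]
= (4·y - 6 + 2·y^2 + x·y + 3·x)·(-3·x - 2 + 7·y)    [combine like terms]
= -12·x·y - 8·y + 28·y^2 + 18·x + 12 - 42·y - 6·x·y^2 - 4·y^2 + 14·y^3 - 3·x^2·y - 2·x·y + 7·x·y^2 - 9·x^2 - 6·x + 21·x·y    [distributive law]
= 7·x·y - 50·y + 24·y^2 + 12·x + 12 + x·y^2 + 14·y^3 - 3·x^2·y - 9·x^2    [combine like terms]

7·x·y - 50·y + 24·y^2 + 12·x + 12 + x·y^2 + 14·y^3 - 3·x^2·y - 9·x^2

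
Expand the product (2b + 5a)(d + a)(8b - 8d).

(2b + 5a)(d + a)(8b - 8d)
= (2bd + 2ab + 5ad + 5a^2)(8b - 8d)    [distributive law]
= 16b^2d - 16bd^2 + 16ab^2 - 16abd + 40abd - 40ad^2 + 40a^2b - 40a^2d    [distributive law]
= 16b^2d - 16bd^2 + 16ab^2 + 24abd - 40ad^2 + 40a^2b - 40a^2d    [combine like terms]

16b^2d - 16bd^2 + 16ab^2 + 24abd - 40ad^2 + 40a^2b - 40a^2d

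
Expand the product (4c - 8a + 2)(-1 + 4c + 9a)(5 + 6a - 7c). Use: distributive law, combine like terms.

34c - 138ac + 52c^2 + 68ac^2 - 112c^3 + 528a^2c + 118a - 204a^2 - 432a^3 - 10

(4c - 8a + 2)(-1 + 4c + 9a)(5 + 6a - 7c)
= (-4c + 16c^2 + 36ac + 8a - 32ac - 72a^2 - 2 + 8c + 18a)(5 + 6a - 7c)    [distributive law]
= (4c + 16c^2 + 4ac + 26a - 72a^2 - 2)(5 + 6a - 7c)    [combine like terms]
= 20c + 24ac - 28c^2 + 80c^2 + 96ac^2 - 112c^3 + 20ac + 24a^2c - 28ac^2 + 130a + 156a^2 - 182ac - 360a^2 - 432a^3 + 504a^2c - 10 - 12a + 14c    [distributive law]
= 34c - 138ac + 52c^2 + 68ac^2 - 112c^3 + 528a^2c + 118a - 204a^2 - 432a^3 - 10    [combine like terms]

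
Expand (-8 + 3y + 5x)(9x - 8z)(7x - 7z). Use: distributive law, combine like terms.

-504x² + 952xz - 448z² + 189x²y - 357xyz + 168yz² + 315x³ - 595x²z + 280xz²

(-8 + 3y + 5x)(9x - 8z)(7x - 7z)
= (-72x + 64z + 27xy - 24yz + 45x² - 40xz)(7x - 7z)    [distributive law]
= -504x² + 504xz + 448xz - 448z² + 189x²y - 189xyz - 168xyz + 168yz² + 315x³ - 315x²z - 280x²z + 280xz²    [distributive law]
= -504x² + 952xz - 448z² + 189x²y - 357xyz + 168yz² + 315x³ - 595x²z + 280xz²    [combine like terms]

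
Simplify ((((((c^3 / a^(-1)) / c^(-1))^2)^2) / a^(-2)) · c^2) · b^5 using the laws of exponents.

((((((c^3 / a^(-1)) / c^(-1))^2)^2) / a^(-2)) · c^2) · b^5
= (((((c^3 / a^(-1)) / c^(-1))^4) / a^(-2)) · c^2) · b^5    [power of a power]
= (((((c^3 / a^(-1))^4) / ((c^(-1))^4)) / a^(-2)) · c^2) · b^5    [power of a quotient]
= ((((((c^3)^4) / ((a^(-1))^4)) / ((c^(-1))^4)) / a^(-2)) · c^2) · b^5    [power of a quotient]
= ((((c^12 / ((a^(-1))^4)) / ((c^(-1))^4)) / a^(-2)) · c^2) · b^5    [power of a power]
= ((((c^12 / a^(-4)) / ((c^(-1))^4)) / a^(-2)) · c^2) · b^5    [power of a power]
= ((((c^12 / a^(-4)) / c^(-4)) / a^(-2)) · c^2) · b^5    [power of a power]
= a^6·b^5·c^18    [quotient of powers; product of powers]

a^6·b^5·c^18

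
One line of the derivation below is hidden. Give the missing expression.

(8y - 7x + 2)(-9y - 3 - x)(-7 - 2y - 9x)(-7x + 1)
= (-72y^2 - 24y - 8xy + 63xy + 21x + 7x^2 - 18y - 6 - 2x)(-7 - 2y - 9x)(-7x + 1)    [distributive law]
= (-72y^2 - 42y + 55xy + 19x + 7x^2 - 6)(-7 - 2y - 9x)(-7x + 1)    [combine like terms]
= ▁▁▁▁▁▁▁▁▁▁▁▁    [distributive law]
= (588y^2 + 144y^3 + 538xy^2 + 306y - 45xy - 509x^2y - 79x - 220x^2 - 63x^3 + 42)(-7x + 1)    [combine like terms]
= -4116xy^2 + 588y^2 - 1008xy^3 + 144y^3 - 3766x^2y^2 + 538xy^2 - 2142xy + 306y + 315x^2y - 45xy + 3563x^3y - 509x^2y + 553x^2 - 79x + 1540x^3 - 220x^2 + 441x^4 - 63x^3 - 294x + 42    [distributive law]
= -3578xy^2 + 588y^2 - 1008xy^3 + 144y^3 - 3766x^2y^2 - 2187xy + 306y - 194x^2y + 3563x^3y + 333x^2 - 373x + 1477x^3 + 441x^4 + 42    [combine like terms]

After distributive law, the bracketed line is:

(504y^2 + 144y^3 + 648xy^2 + 294y + 84y^2 + 378xy - 385xy - 110xy^2 - 495x^2y - 133x - 38xy - 171x^2 - 49x^2 - 14x^2y - 63x^3 + 42 + 12y + 54x)(-7x + 1)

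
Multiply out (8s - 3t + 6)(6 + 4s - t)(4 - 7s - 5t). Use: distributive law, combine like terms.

36s - 376s^2 - 272st - 224s^3 - 20s^2t + 79st^2 - 276t + 132t^2 - 15t^3 + 144

(8s - 3t + 6)(6 + 4s - t)(4 - 7s - 5t)
= (48s + 32s^2 - 8st - 18t - 12st + 3t^2 + 36 + 24s - 6t)(4 - 7s - 5t)    [distributive law]
= (72s + 32s^2 - 20st - 24t + 3t^2 + 36)(4 - 7s - 5t)    [combine like terms]
= 288s - 504s^2 - 360st + 128s^2 - 224s^3 - 160s^2t - 80st + 140s^2t + 100st^2 - 96t + 168st + 120t^2 + 12t^2 - 21st^2 - 15t^3 + 144 - 252s - 180t    [distributive law]
= 36s - 376s^2 - 272st - 224s^3 - 20s^2t + 79st^2 - 276t + 132t^2 - 15t^3 + 144    [combine like terms]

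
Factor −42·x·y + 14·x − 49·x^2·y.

−42·x·y + 14·x − 49·x^2·y
= 7(−6·x·y + 2·x − 7·x^2·y)    [factor out 7]
= 7·x(−6·y + 2 − 7·x·y)    [factor out x]

7·x(−6·y + 2 − 7·x·y)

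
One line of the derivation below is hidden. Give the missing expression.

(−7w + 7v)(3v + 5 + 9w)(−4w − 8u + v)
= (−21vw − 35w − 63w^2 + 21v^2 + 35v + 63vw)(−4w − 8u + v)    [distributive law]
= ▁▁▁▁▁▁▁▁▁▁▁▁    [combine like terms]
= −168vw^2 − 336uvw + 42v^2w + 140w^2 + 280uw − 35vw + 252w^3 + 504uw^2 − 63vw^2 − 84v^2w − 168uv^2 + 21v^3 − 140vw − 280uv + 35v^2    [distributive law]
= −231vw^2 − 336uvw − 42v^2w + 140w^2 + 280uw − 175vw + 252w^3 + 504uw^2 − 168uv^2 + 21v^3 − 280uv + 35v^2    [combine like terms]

Applying combine like terms to the line above:

(42vw − 35w − 63w^2 + 21v^2 + 35v)(−4w − 8u + v)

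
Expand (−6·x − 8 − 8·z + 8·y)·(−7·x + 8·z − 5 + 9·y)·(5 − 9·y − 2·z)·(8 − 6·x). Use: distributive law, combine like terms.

−900·x^2 − 1260·x^3 + 4920·x^2·y + 2268·x^3·y + 120·x^2·z + 504·x^3·z + 144·x·z − 1216·x·y·z − 888·x^2·y·z + 1504·x·z^2 + 96·x^2·z^2 + 2240·x − 5072·x·y − 288·x·y^2 − 5940·x^2·y^2 − 1600·z + 3200·y·z − 2176·z^2 + 1600 − 7360·y + 10944·y^2 + 4736·y·z^2 − 3552·x·y·z^2 + 1024·z^3 − 768·x·z^3 − 576·y^2·z + 432·x·y^2·z − 5184·y^3 + 3888·x·y^3

(−6·x − 8 − 8·z + 8·y)·(−7·x + 8·z − 5 + 9·y)·(5 − 9·y − 2·z)·(8 − 6·x)
= (42·x^2 − 48·x·z + 30·x − 54·x·y + 56·x − 64·z + 40 − 72·y + 56·x·z − 64·z^2 + 40·z − 72·y·z − 56·x·y + 64·y·z − 40·y + 72·y^2)·(5 − 9·y − 2·z)·(8 − 6·x)    [distributive law]
= (42·x^2 + 8·x·z + 86·x − 110·x·y − 24·z + 40 − 112·y − 64·z^2 − 8·y·z + 72·y^2)·(5 − 9·y − 2·z)·(8 − 6·x)    [combine like terms]
= (210·x^2 − 378·x^2·y − 84·x^2·z + 40·x·z − 72·x·y·z − 16·x·z^2 + 430·x − 774·x·y − 172·x·z − 550·x·y + 990·x·y^2 + 220·x·y·z − 120·z + 216·y·z + 48·z^2 + 200 − 360·y − 80·z − 560·y + 1008·y^2 + 224·y·z − 320·z^2 + 576·y·z^2 + 128·z^3 − 40·y·z + 72·y^2·z + 16·y·z^2 + 360·y^2 − 648·y^3 − 144·y^2·z)·(8 − 6·x)    [distributive law]
= (210·x^2 − 378·x^2·y − 84·x^2·z − 132·x·z + 148·x·y·z − 16·x·z^2 + 430·x − 1324·x·y + 990·x·y^2 − 200·z + 400·y·z − 272·z^2 + 200 − 920·y + 1368·y^2 + 592·y·z^2 + 128·z^3 − 72·y^2·z − 648·y^3)·(8 − 6·x)    [combine like terms]
= 1680·x^2 − 1260·x^3 − 3024·x^2·y + 2268·x^3·y − 672·x^2·z + 504·x^3·z − 1056·x·z + 792·x^2·z + 1184·x·y·z − 888·x^2·y·z − 128·x·z^2 + 96·x^2·z^2 + 3440·x − 2580·x^2 − 10592·x·y + 7944·x^2·y + 7920·x·y^2 − 5940·x^2·y^2 − 1600·z + 1200·x·z + 3200·y·z − 2400·x·y·z − 2176·z^2 + 1632·x·z^2 + 1600 − 1200·x − 7360·y + 5520·x·y + 10944·y^2 − 8208·x·y^2 + 4736·y·z^2 − 3552·x·y·z^2 + 1024·z^3 − 768·x·z^3 − 576·y^2·z + 432·x·y^2·z − 5184·y^3 + 3888·x·y^3    [distributive law]
= −900·x^2 − 1260·x^3 + 4920·x^2·y + 2268·x^3·y + 120·x^2·z + 504·x^3·z + 144·x·z − 1216·x·y·z − 888·x^2·y·z + 1504·x·z^2 + 96·x^2·z^2 + 2240·x − 5072·x·y − 288·x·y^2 − 5940·x^2·y^2 − 1600·z + 3200·y·z − 2176·z^2 + 1600 − 7360·y + 10944·y^2 + 4736·y·z^2 − 3552·x·y·z^2 + 1024·z^3 − 768·x·z^3 − 576·y^2·z + 432·x·y^2·z − 5184·y^3 + 3888·x·y^3    [combine like terms]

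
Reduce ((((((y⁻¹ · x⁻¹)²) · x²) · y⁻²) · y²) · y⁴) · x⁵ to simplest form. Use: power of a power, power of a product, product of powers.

((((((y⁻¹ · x⁻¹)²) · x²) · y⁻²) · y²) · y⁴) · x⁵
= (((((((y⁻¹)²) · ((x⁻¹)²)) · x²) · y⁻²) · y²) · y⁴) · x⁵    [power of a product]
= (((((y⁻² · ((x⁻¹)²)) · x²) · y⁻²) · y²) · y⁴) · x⁵    [power of a power]
= (((((y⁻² · x⁻²) · x²) · y⁻²) · y²) · y⁴) · x⁵    [power of a power]
= x⁵y²    [product of powers]

x⁵y²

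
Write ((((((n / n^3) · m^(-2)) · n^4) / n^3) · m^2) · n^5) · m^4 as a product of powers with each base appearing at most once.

((((((n / n^3) · m^(-2)) · n^4) / n^3) · m^2) · n^5) · m^4
= (((((n^(-2) · m^(-2)) · n^4) / n^3) · m^2) · n^5) · m^4    [quotient of powers]
= m^4n^4    [quotient of powers; product of powers]

m^4n^4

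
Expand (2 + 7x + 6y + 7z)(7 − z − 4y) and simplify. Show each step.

(2 + 7x + 6y + 7z)(7 − z − 4y)
= 14 − 2z − 8y + 49x − 7xz − 28xy + 42y − 6yz − 24y^2 + 49z − 7z^2 − 28yz    [distributive law]
= 14 + 47z + 34y + 49x − 7xz − 28xy − 34yz − 24y^2 − 7z^2    [combine like terms]

14 + 47z + 34y + 49x − 7xz − 28xy − 34yz − 24y^2 − 7z^2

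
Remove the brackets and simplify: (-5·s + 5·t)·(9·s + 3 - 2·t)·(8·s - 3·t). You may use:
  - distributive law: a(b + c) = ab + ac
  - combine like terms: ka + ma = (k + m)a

-360·s^3 + 575·s^2·t - 120·s^2 + 165·s·t - 245·s·t^2 - 45·t^2 + 30·t^3

(-5·s + 5·t)·(9·s + 3 - 2·t)·(8·s - 3·t)
= (-45·s^2 - 15·s + 10·s·t + 45·s·t + 15·t - 10·t^2)·(8·s - 3·t)    [distributive law]
= (-45·s^2 - 15·s + 55·s·t + 15·t - 10·t^2)·(8·s - 3·t)    [combine like terms]
= -360·s^3 + 135·s^2·t - 120·s^2 + 45·s·t + 440·s^2·t - 165·s·t^2 + 120·s·t - 45·t^2 - 80·s·t^2 + 30·t^3    [distributive law]
= -360·s^3 + 575·s^2·t - 120·s^2 + 165·s·t - 245·s·t^2 - 45·t^2 + 30·t^3    [combine like terms]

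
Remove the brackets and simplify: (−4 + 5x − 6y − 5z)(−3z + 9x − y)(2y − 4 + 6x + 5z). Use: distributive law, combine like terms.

(−4 + 5x − 6y − 5z)(−3z + 9x − y)(2y − 4 + 6x + 5z)
= (12z − 36x + 4y − 15xz + 45x² − 5xy + 18yz − 54xy + 6y² + 15z² − 45xz + 5yz)(2y − 4 + 6x + 5z)    [distributive law]
= (12z − 36x + 4y − 60xz + 45x² − 59xy + 23yz + 6y² + 15z²)(2y − 4 + 6x + 5z)    [combine like terms]
= 24yz − 48z + 72xz + 60z² − 72xy + 144x − 216x² − 180xz + 8y² − 16y + 24xy + 20yz − 120xyz + 240xz − 360x²z − 300xz² + 90x²y − 180x² + 270x³ + 225x²z − 118xy² + 236xy − 354x²y − 295xyz + 46y²z − 92yz + 138xyz + 115yz² + 12y³ − 24y² + 36xy² + 30y²z + 30yz² − 60z² + 90xz² + 75z³    [distributive law]
= −48yz − 48z + 132xz + 188xy + 144x − 396x² − 16y² − 16y − 277xyz − 135x²z − 210xz² − 264x²y + 270x³ − 82xy² + 76y²z + 145yz² + 12y³ + 75z³    [combine like terms]

−48yz − 48z + 132xz + 188xy + 144x − 396x² − 16y² − 16y − 277xyz − 135x²z − 210xz² − 264x²y + 270x³ − 82xy² + 76y²z + 145yz² + 12y³ + 75z³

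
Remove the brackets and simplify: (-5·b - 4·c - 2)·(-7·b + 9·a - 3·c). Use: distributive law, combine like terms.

35·b^2 - 45·a·b + 43·b·c - 36·a·c + 12·c^2 + 14·b - 18·a + 6·c

(-5·b - 4·c - 2)·(-7·b + 9·a - 3·c)
= 35·b^2 - 45·a·b + 15·b·c + 28·b·c - 36·a·c + 12·c^2 + 14·b - 18·a + 6·c    [distributive law]
= 35·b^2 - 45·a·b + 43·b·c - 36·a·c + 12·c^2 + 14·b - 18·a + 6·c    [combine like terms]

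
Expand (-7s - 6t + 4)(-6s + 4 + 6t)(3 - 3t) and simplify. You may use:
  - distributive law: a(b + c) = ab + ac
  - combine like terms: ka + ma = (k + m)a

126s^2 - 126s^2t - 156s + 138st + 18st^2 - 108t^2 + 108t^3 + 48 - 48t

(-7s - 6t + 4)(-6s + 4 + 6t)(3 - 3t)
= (42s^2 - 28s - 42st + 36st - 24t - 36t^2 - 24s + 16 + 24t)(3 - 3t)    [distributive law]
= (42s^2 - 52s - 6st - 36t^2 + 16)(3 - 3t)    [combine like terms]
= 126s^2 - 126s^2t - 156s + 156st - 18st + 18st^2 - 108t^2 + 108t^3 + 48 - 48t    [distributive law]
= 126s^2 - 126s^2t - 156s + 138st + 18st^2 - 108t^2 + 108t^3 + 48 - 48t    [combine like terms]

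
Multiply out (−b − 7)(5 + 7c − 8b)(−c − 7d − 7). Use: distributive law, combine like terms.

(−b − 7)(5 + 7c − 8b)(−c − 7d − 7)
= (−5b − 7bc + 8b^2 − 35 − 49c + 56b)(−c − 7d − 7)    [distributive law]
= (51b − 7bc + 8b^2 − 35 − 49c)(−c − 7d − 7)    [combine like terms]
= −51bc − 357bd − 357b + 7bc^2 + 49bcd + 49bc − 8b^2c − 56b^2d − 56b^2 + 35c + 245d + 245 + 49c^2 + 343cd + 343c    [distributive law]
= −2bc − 357bd − 357b + 7bc^2 + 49bcd − 8b^2c − 56b^2d − 56b^2 + 378c + 245d + 245 + 49c^2 + 343cd    [combine like terms]

−2bc − 357bd − 357b + 7bc^2 + 49bcd − 8b^2c − 56b^2d − 56b^2 + 378c + 245d + 245 + 49c^2 + 343cd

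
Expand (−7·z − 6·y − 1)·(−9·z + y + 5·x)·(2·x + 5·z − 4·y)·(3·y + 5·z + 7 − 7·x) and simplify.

(−7·z − 6·y − 1)·(−9·z + y + 5·x)·(2·x + 5·z − 4·y)·(3·y + 5·z + 7 − 7·x)
= (63·z^2 − 7·y·z − 35·x·z + 54·y·z − 6·y^2 − 30·x·y + 9·z − y − 5·x)·(2·x + 5·z − 4·y)·(3·y + 5·z + 7 − 7·x)    [distributive law]
= (63·z^2 + 47·y·z − 35·x·z − 6·y^2 − 30·x·y + 9·z − y − 5·x)·(2·x + 5·z − 4·y)·(3·y + 5·z + 7 − 7·x)    [combine like terms]
= (126·x·z^2 + 315·z^3 − 252·y·z^2 + 94·x·y·z + 235·y·z^2 − 188·y^2·z − 70·x^2·z − 175·x·z^2 + 140·x·y·z − 12·x·y^2 − 30·y^2·z + 24·y^3 − 60·x^2·y − 150·x·y·z + 120·x·y^2 + 18·x·z + 45·z^2 − 36·y·z − 2·x·y − 5·y·z + 4·y^2 − 10·x^2 − 25·x·z + 20·x·y)·(3·y + 5·z + 7 − 7·x)    [distributive law]
= (−49·x·z^2 + 315·z^3 − 17·y·z^2 + 84·x·y·z − 218·y^2·z − 70·x^2·z + 108·x·y^2 + 24·y^3 − 60·x^2·y − 7·x·z + 45·z^2 − 41·y·z + 18·x·y + 4·y^2 − 10·x^2)·(3·y + 5·z + 7 − 7·x)    [combine like terms]
= −147·x·y·z^2 − 245·x·z^3 − 343·x·z^2 + 343·x^2·z^2 + 945·y·z^3 + 1575·z^4 + 2205·z^3 − 2205·x·z^3 − 51·y^2·z^2 − 85·y·z^3 − 119·y·z^2 + 119·x·y·z^2 + 252·x·y^2·z + 420·x·y·z^2 + 588·x·y·z − 588·x^2·y·z − 654·y^3·z − 1090·y^2·z^2 − 1526·y^2·z + 1526·x·y^2·z − 210·x^2·y·z − 350·x^2·z^2 − 490·x^2·z + 490·x^3·z + 324·x·y^3 + 540·x·y^2·z + 756·x·y^2 − 756·x^2·y^2 + 72·y^4 + 120·y^3·z + 168·y^3 − 168·x·y^3 − 180·x^2·y^2 − 300·x^2·y·z − 420·x^2·y + 420·x^3·y − 21·x·y·z − 35·x·z^2 − 49·x·z + 49·x^2·z + 135·y·z^2 + 225·z^3 + 315·z^2 − 315·x·z^2 − 123·y^2·z − 205·y·z^2 − 287·y·z + 287·x·y·z + 54·x·y^2 + 90·x·y·z + 126·x·y − 126·x^2·y + 12·y^3 + 20·y^2·z + 28·y^2 − 28·x·y^2 − 30·x^2·y − 50·x^2·z − 70·x^2 + 70·x^3    [distributive law]
= 392·x·y·z^2 − 2450·x·z^3 − 693·x·z^2 − 7·x^2·z^2 + 860·y·z^3 + 1575·z^4 + 2430·z^3 − 1141·y^2·z^2 − 189·y·z^2 + 2318·x·y^2·z + 944·x·y·z − 1098·x^2·y·z − 534·y^3·z − 1629·y^2·z − 491·x^2·z + 490·x^3·z + 156·x·y^3 + 782·x·y^2 − 936·x^2·y^2 + 72·y^4 + 180·y^3 − 576·x^2·y + 420·x^3·y − 49·x·z + 315·z^2 − 287·y·z + 126·x·y + 28·y^2 − 70·x^2 + 70·x^3    [combine like terms]

392·x·y·z^2 − 2450·x·z^3 − 693·x·z^2 − 7·x^2·z^2 + 860·y·z^3 + 1575·z^4 + 2430·z^3 − 1141·y^2·z^2 − 189·y·z^2 + 2318·x·y^2·z + 944·x·y·z − 1098·x^2·y·z − 534·y^3·z − 1629·y^2·z − 491·x^2·z + 490·x^3·z + 156·x·y^3 + 782·x·y^2 − 936·x^2·y^2 + 72·y^4 + 180·y^3 − 576·x^2·y + 420·x^3·y − 49·x·z + 315·z^2 − 287·y·z + 126·x·y + 28·y^2 − 70·x^2 + 70·x^3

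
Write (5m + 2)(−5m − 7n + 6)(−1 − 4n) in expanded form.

(5m + 2)(−5m − 7n + 6)(−1 − 4n)
= (−25m^2 − 35mn + 30m − 10m − 14n + 12)(−1 − 4n)    [distributive law]
= (−25m^2 − 35mn + 20m − 14n + 12)(−1 − 4n)    [combine like terms]
= 25m^2 + 100m^2n + 35mn + 140mn^2 − 20m − 80mn + 14n + 56n^2 − 12 − 48n    [distributive law]
= 25m^2 + 100m^2n − 45mn + 140mn^2 − 20m − 34n + 56n^2 − 12    [combine like terms]

25m^2 + 100m^2n − 45mn + 140mn^2 − 20m − 34n + 56n^2 − 12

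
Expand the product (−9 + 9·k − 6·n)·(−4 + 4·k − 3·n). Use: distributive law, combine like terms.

36 − 72·k + 51·n + 36·k² − 51·k·n + 18·n²

(−9 + 9·k − 6·n)·(−4 + 4·k − 3·n)
= 36 − 36·k + 27·n − 36·k + 36·k² − 27·k·n + 24·n − 24·k·n + 18·n²    [distributive law]
= 36 − 72·k + 51·n + 36·k² − 51·k·n + 18·n²    [combine like terms]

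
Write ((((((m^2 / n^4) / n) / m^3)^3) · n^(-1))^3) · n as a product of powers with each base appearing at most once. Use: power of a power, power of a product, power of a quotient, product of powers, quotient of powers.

m^(-9)n^(-47)

((((((m^2 / n^4) / n) / m^3)^3) · n^(-1))^3) · n
= ((((((m^2 / n^4) / n) / m^3)^3)^3) · ((n^(-1))^3)) · n    [power of a product]
= (((((m^2 / n^4) / n) / m^3)^9) · ((n^(-1))^3)) · n    [power of a power]
= (((((m^2 / n^4) / n)^9) / ((m^3)^9)) · ((n^(-1))^3)) · n    [power of a quotient]
= (((((m^2 / n^4)^9) / (n^9)) / ((m^3)^9)) · ((n^(-1))^3)) · n    [power of a quotient]
= ((((((m^2)^9) / ((n^4)^9)) / (n^9)) / ((m^3)^9)) · ((n^(-1))^3)) · n    [power of a quotient]
= ((((m^18 / ((n^4)^9)) / (n^9)) / ((m^3)^9)) · ((n^(-1))^3)) · n    [power of a power]
= ((((m^18 / n^36) / (n^9)) / ((m^3)^9)) · ((n^(-1))^3)) · n    [power of a power]
= ((((m^18 / n^36) / n^9) / m^27) · ((n^(-1))^3)) · n    [power of a power]
= ((((m^18 / n^36) / n^9) / m^27) · n^(-3)) · n    [power of a power]
= m^(-9)n^(-47)    [quotient of powers; product of powers]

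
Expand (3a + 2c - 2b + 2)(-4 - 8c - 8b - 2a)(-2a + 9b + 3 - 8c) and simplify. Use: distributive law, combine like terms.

(3a + 2c - 2b + 2)(-4 - 8c - 8b - 2a)(-2a + 9b + 3 - 8c)
= (-12a - 24ac - 24ab - 6a² - 8c - 16c² - 16bc - 4ac + 8b + 16bc + 16b² + 4ab - 8 - 16c - 16b - 4a)(-2a + 9b + 3 - 8c)    [distributive law]
= (-16a - 28ac - 20ab - 6a² - 24c - 16c² - 8b + 16b² - 8)(-2a + 9b + 3 - 8c)    [combine like terms]
= 32a² - 144ab - 48a + 128ac + 56a²c - 252abc - 84ac + 224ac² + 40a²b - 180ab² - 60ab + 160abc + 12a³ - 54a²b - 18a² + 48a²c + 48ac - 216bc - 72c + 192c² + 32ac² - 144bc² - 48c² + 128c³ + 16ab - 72b² - 24b + 64bc - 32ab² + 144b³ + 48b² - 128b²c + 16a - 72b - 24 + 64c    [distributive law]
= 14a² - 188ab - 32a + 92ac + 104a²c - 92abc + 256ac² - 14a²b - 212ab² + 12a³ - 152bc - 8c + 144c² - 144bc² + 128c³ - 24b² - 96b + 144b³ - 128b²c - 24    [combine like terms]

14a² - 188ab - 32a + 92ac + 104a²c - 92abc + 256ac² - 14a²b - 212ab² + 12a³ - 152bc - 8c + 144c² - 144bc² + 128c³ - 24b² - 96b + 144b³ - 128b²c - 24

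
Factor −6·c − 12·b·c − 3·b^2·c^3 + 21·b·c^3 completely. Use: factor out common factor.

−6·c − 12·b·c − 3·b^2·c^3 + 21·b·c^3
= 3(−2·c − 4·b·c − b^2·c^3 + 7·b·c^3)    [factor out 3]
= 3·c(−2 − 4·b − b^2·c^2 + 7·b·c^2)    [factor out c]

3·c(−2 − 4·b − b^2·c^2 + 7·b·c^2)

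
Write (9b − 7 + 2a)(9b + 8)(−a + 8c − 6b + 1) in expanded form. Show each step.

(9b − 7 + 2a)(9b + 8)(−a + 8c − 6b + 1)
= (81b^2 + 72b − 63b − 56 + 18ab + 16a)(−a + 8c − 6b + 1)    [distributive law]
= (81b^2 + 9b − 56 + 18ab + 16a)(−a + 8c − 6b + 1)    [combine like terms]
= −81ab^2 + 648b^2c − 486b^3 + 81b^2 − 9ab + 72bc − 54b^2 + 9b + 56a − 448c + 336b − 56 − 18a^2b + 144abc − 108ab^2 + 18ab − 16a^2 + 128ac − 96ab + 16a    [distributive law]
= −189ab^2 + 648b^2c − 486b^3 + 27b^2 − 87ab + 72bc + 345b + 72a − 448c − 56 − 18a^2b + 144abc − 16a^2 + 128ac    [combine like terms]

−189ab^2 + 648b^2c − 486b^3 + 27b^2 − 87ab + 72bc + 345b + 72a − 448c − 56 − 18a^2b + 144abc − 16a^2 + 128ac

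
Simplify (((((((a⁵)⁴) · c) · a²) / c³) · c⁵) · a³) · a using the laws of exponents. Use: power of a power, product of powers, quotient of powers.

(((((((a⁵)⁴) · c) · a²) / c³) · c⁵) · a³) · a
= (((((a²⁰ · c) · a²) / c³) · c⁵) · a³) · a    [power of a power]
= a²⁶·c³    [quotient of powers; product of powers]

a²⁶·c³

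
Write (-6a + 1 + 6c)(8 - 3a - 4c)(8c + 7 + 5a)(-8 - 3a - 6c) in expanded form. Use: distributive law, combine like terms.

1954ac - 180a²c + 900ac² + 2368a + 1983a² - 333a³ - 1062a³c - 828a²c² - 270a⁴ + 1008ac³ - 3312c - 3704c² - 448 + 432c³ + 1152c⁴

(-6a + 1 + 6c)(8 - 3a - 4c)(8c + 7 + 5a)(-8 - 3a - 6c)
= (-48a + 18a² + 24ac + 8 - 3a - 4c + 48c - 18ac - 24c²)(8c + 7 + 5a)(-8 - 3a - 6c)    [distributive law]
= (-51a + 18a² + 6ac + 8 + 44c - 24c²)(8c + 7 + 5a)(-8 - 3a - 6c)    [combine like terms]
= (-408ac - 357a - 255a² + 144a²c + 126a² + 90a³ + 48ac² + 42ac + 30a²c + 64c + 56 + 40a + 352c² + 308c + 220ac - 192c³ - 168c² - 120ac²)(-8 - 3a - 6c)    [distributive law]
= (-146ac - 317a - 129a² + 174a²c + 90a³ - 72ac² + 372c + 56 + 184c² - 192c³)(-8 - 3a - 6c)    [combine like terms]
= 1168ac + 438a²c + 876ac² + 2536a + 951a² + 1902ac + 1032a² + 387a³ + 774a²c - 1392a²c - 522a³c - 1044a²c² - 720a³ - 270a⁴ - 540a³c + 576ac² + 216a²c² + 432ac³ - 2976c - 1116ac - 2232c² - 448 - 168a - 336c - 1472c² - 552ac² - 1104c³ + 1536c³ + 576ac³ + 1152c⁴    [distributive law]
= 1954ac - 180a²c + 900ac² + 2368a + 1983a² - 333a³ - 1062a³c - 828a²c² - 270a⁴ + 1008ac³ - 3312c - 3704c² - 448 + 432c³ + 1152c⁴    [combine like terms]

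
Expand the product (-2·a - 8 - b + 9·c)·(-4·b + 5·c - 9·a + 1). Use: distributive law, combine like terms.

(-2·a - 8 - b + 9·c)·(-4·b + 5·c - 9·a + 1)
= 8·a·b - 10·a·c + 18·a^2 - 2·a + 32·b - 40·c + 72·a - 8 + 4·b^2 - 5·b·c + 9·a·b - b - 36·b·c + 45·c^2 - 81·a·c + 9·c    [distributive law]
= 17·a·b - 91·a·c + 18·a^2 + 70·a + 31·b - 31·c - 8 + 4·b^2 - 41·b·c + 45·c^2    [combine like terms]

17·a·b - 91·a·c + 18·a^2 + 70·a + 31·b - 31·c - 8 + 4·b^2 - 41·b·c + 45·c^2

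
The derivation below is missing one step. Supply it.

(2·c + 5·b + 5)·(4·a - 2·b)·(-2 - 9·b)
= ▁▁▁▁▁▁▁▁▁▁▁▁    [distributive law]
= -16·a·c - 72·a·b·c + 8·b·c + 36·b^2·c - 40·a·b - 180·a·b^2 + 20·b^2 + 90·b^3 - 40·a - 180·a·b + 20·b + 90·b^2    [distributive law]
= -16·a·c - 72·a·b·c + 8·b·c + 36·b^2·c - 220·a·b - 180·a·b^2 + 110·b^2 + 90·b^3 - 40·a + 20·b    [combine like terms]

Applying distributive law to the line above:

(8·a·c - 4·b·c + 20·a·b - 10·b^2 + 20·a - 10·b)·(-2 - 9·b)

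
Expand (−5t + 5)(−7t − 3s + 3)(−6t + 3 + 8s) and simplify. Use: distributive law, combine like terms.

−210t^3 + 405t^2 + 190st^2 − 265st + 120s^2t − 240t + 75s − 120s^2 + 45

(−5t + 5)(−7t − 3s + 3)(−6t + 3 + 8s)
= (35t^2 + 15st − 15t − 35t − 15s + 15)(−6t + 3 + 8s)    [distributive law]
= (35t^2 + 15st − 50t − 15s + 15)(−6t + 3 + 8s)    [combine like terms]
= −210t^3 + 105t^2 + 280st^2 − 90st^2 + 45st + 120s^2t + 300t^2 − 150t − 400st + 90st − 45s − 120s^2 − 90t + 45 + 120s    [distributive law]
= −210t^3 + 405t^2 + 190st^2 − 265st + 120s^2t − 240t + 75s − 120s^2 + 45    [combine like terms]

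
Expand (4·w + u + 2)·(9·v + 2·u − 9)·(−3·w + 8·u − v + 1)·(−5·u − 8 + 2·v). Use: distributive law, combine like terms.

492·u·v·w^2 + 1080·v·w^2 − 216·v^2·w^2 − 1149·u^2·v·w − 2644·u·v·w + 686·u·v^2·w + 324·v^2·w − 72·v^3·w − 108·v·w + 120·u^2·w^2 − 348·u·w^2 − 290·u^3·w + 861·u^2·w + 2030·u·w − 864·w^2 − 144·w − 318·u^3·v − 1426·u^2·v + 185·u^2·v^2 + 478·u·v^2 − 18·u·v^3 − 1742·u·v − 80·u^4 + 62·u^3 + 1049·u^2 + 1282·u + 216·v^2 − 36·v^3 − 324·v + 144

(4·w + u + 2)·(9·v + 2·u − 9)·(−3·w + 8·u − v + 1)·(−5·u − 8 + 2·v)
= (36·v·w + 8·u·w − 36·w + 9·u·v + 2·u^2 − 9·u + 18·v + 4·u − 18)·(−3·w + 8·u − v + 1)·(−5·u − 8 + 2·v)    [distributive law]
= (36·v·w + 8·u·w − 36·w + 9·u·v + 2·u^2 − 5·u + 18·v − 18)·(−3·w + 8·u − v + 1)·(−5·u − 8 + 2·v)    [combine like terms]
= (−108·v·w^2 + 288·u·v·w − 36·v^2·w + 36·v·w − 24·u·w^2 + 64·u^2·w − 8·u·v·w + 8·u·w + 108·w^2 − 288·u·w + 36·v·w − 36·w − 27·u·v·w + 72·u^2·v − 9·u·v^2 + 9·u·v − 6·u^2·w + 16·u^3 − 2·u^2·v + 2·u^2 + 15·u·w − 40·u^2 + 5·u·v − 5·u − 54·v·w + 144·u·v − 18·v^2 + 18·v + 54·w − 144·u + 18·v − 18)·(−5·u − 8 + 2·v)    [distributive law]
= (−108·v·w^2 + 253·u·v·w − 36·v^2·w + 18·v·w − 24·u·w^2 + 58·u^2·w − 265·u·w + 108·w^2 + 18·w + 70·u^2·v − 9·u·v^2 + 158·u·v + 16·u^3 − 38·u^2 − 149·u − 18·v^2 + 36·v − 18)·(−5·u − 8 + 2·v)    [combine like terms]
= 540·u·v·w^2 + 864·v·w^2 − 216·v^2·w^2 − 1265·u^2·v·w − 2024·u·v·w + 506·u·v^2·w + 180·u·v^2·w + 288·v^2·w − 72·v^3·w − 90·u·v·w − 144·v·w + 36·v^2·w + 120·u^2·w^2 + 192·u·w^2 − 48·u·v·w^2 − 290·u^3·w − 464·u^2·w + 116·u^2·v·w + 1325·u^2·w + 2120·u·w − 530·u·v·w − 540·u·w^2 − 864·w^2 + 216·v·w^2 − 90·u·w − 144·w + 36·v·w − 350·u^3·v − 560·u^2·v + 140·u^2·v^2 + 45·u^2·v^2 + 72·u·v^2 − 18·u·v^3 − 790·u^2·v − 1264·u·v + 316·u·v^2 − 80·u^4 − 128·u^3 + 32·u^3·v + 190·u^3 + 304·u^2 − 76·u^2·v + 745·u^2 + 1192·u − 298·u·v + 90·u·v^2 + 144·v^2 − 36·v^3 − 180·u·v − 288·v + 72·v^2 + 90·u + 144 − 36·v    [distributive law]
= 492·u·v·w^2 + 1080·v·w^2 − 216·v^2·w^2 − 1149·u^2·v·w − 2644·u·v·w + 686·u·v^2·w + 324·v^2·w − 72·v^3·w − 108·v·w + 120·u^2·w^2 − 348·u·w^2 − 290·u^3·w + 861·u^2·w + 2030·u·w − 864·w^2 − 144·w − 318·u^3·v − 1426·u^2·v + 185·u^2·v^2 + 478·u·v^2 − 18·u·v^3 − 1742·u·v − 80·u^4 + 62·u^3 + 1049·u^2 + 1282·u + 216·v^2 − 36·v^3 − 324·v + 144    [combine like terms]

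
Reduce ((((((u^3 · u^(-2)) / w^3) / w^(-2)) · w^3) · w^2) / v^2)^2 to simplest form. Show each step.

u^2v^(-4)w^8

((((((u^3 · u^(-2)) / w^3) / w^(-2)) · w^3) · w^2) / v^2)^2
= ((((((u^3 · u^(-2)) / w^3) / w^(-2)) · w^3) · w^2)^2) / ((v^2)^2)    [power of a quotient]
= ((((((u^3 · u^(-2)) / w^3) / w^(-2)) · w^3)^2) · ((w^2)^2)) / ((v^2)^2)    [power of a product]
= ((((((u^3 · u^(-2)) / w^3) / w^(-2))^2) · ((w^3)^2)) · ((w^2)^2)) / ((v^2)^2)    [power of a product]
= ((((((u^3 · u^(-2)) / w^3)^2) / ((w^(-2))^2)) · ((w^3)^2)) · ((w^2)^2)) / ((v^2)^2)    [power of a quotient]
= ((((((u^3 · u^(-2))^2) / ((w^3)^2)) / ((w^(-2))^2)) · ((w^3)^2)) · ((w^2)^2)) / ((v^2)^2)    [power of a quotient]
= (((((((u^3)^2) · ((u^(-2))^2)) / ((w^3)^2)) / ((w^(-2))^2)) · ((w^3)^2)) · ((w^2)^2)) / ((v^2)^2)    [power of a product]
= (((((u^6 · ((u^(-2))^2)) / ((w^3)^2)) / ((w^(-2))^2)) · ((w^3)^2)) · ((w^2)^2)) / ((v^2)^2)    [power of a power]
= (((((u^6 · u^(-4)) / ((w^3)^2)) / ((w^(-2))^2)) · ((w^3)^2)) · ((w^2)^2)) / ((v^2)^2)    [power of a power]
= ((((u^2 / ((w^3)^2)) / ((w^(-2))^2)) · ((w^3)^2)) · ((w^2)^2)) / ((v^2)^2)    [product of powers]
= ((((u^2 / w^6) / ((w^(-2))^2)) · ((w^3)^2)) · ((w^2)^2)) / ((v^2)^2)    [power of a power]
= ((((u^2 / w^6) / w^(-4)) · ((w^3)^2)) · ((w^2)^2)) / ((v^2)^2)    [power of a power]
= ((((u^2 / w^6) / w^(-4)) · w^6) · ((w^2)^2)) / ((v^2)^2)    [power of a power]
= ((((u^2 / w^6) / w^(-4)) · w^6) · w^4) / ((v^2)^2)    [power of a power]
= ((((u^2 / w^6) / w^(-4)) · w^6) · w^4) / v^4    [power of a power]
= u^2v^(-4)w^8    [quotient of powers; product of powers]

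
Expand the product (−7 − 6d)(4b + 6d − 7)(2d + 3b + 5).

−176bd − 84b^2 + 7b + 98d + 245 − 156bd^2 − 72b^2d − 72d^3 − 180d^2

(−7 − 6d)(4b + 6d − 7)(2d + 3b + 5)
= (−28b − 42d + 49 − 24bd − 36d^2 + 42d)(2d + 3b + 5)    [distributive law]
= (−28b + 49 − 24bd − 36d^2)(2d + 3b + 5)    [combine like terms]
= −56bd − 84b^2 − 140b + 98d + 147b + 245 − 48bd^2 − 72b^2d − 120bd − 72d^3 − 108bd^2 − 180d^2    [distributive law]
= −176bd − 84b^2 + 7b + 98d + 245 − 156bd^2 − 72b^2d − 72d^3 − 180d^2    [combine like terms]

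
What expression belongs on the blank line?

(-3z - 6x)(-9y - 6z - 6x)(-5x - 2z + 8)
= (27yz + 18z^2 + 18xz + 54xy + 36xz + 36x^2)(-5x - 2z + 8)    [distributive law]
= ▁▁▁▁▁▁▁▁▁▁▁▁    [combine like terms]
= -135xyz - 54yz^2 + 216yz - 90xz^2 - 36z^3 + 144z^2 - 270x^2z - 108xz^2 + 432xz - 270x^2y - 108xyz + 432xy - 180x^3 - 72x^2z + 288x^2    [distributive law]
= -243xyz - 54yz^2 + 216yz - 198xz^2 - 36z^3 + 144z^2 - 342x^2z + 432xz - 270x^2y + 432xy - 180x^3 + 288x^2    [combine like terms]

After combine like terms, the bracketed line is:

(27yz + 18z^2 + 54xz + 54xy + 36x^2)(-5x - 2z + 8)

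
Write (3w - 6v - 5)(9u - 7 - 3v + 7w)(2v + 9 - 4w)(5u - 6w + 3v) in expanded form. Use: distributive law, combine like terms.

(3w - 6v - 5)(9u - 7 - 3v + 7w)(2v + 9 - 4w)(5u - 6w + 3v)
= (27uw - 21w - 9vw + 21w^2 - 54uv + 42v + 18v^2 - 42vw - 45u + 35 + 15v - 35w)(2v + 9 - 4w)(5u - 6w + 3v)    [distributive law]
= (27uw - 56w - 51vw + 21w^2 - 54uv + 57v + 18v^2 - 45u + 35)(2v + 9 - 4w)(5u - 6w + 3v)    [combine like terms]
= (54uvw + 243uw - 108uw^2 - 112vw - 504w + 224w^2 - 102v^2w - 459vw + 204vw^2 + 42vw^2 + 189w^2 - 84w^3 - 108uv^2 - 486uv + 216uvw + 114v^2 + 513v - 228vw + 36v^3 + 162v^2 - 72v^2w - 90uv - 405u + 180uw + 70v + 315 - 140w)(5u - 6w + 3v)    [distributive law]
= (270uvw + 423uw - 108uw^2 - 799vw - 644w + 413w^2 - 174v^2w + 246vw^2 - 84w^3 - 108uv^2 - 576uv + 276v^2 + 583v + 36v^3 - 405u + 315)(5u - 6w + 3v)    [combine like terms]
= 1350u^2vw - 1620uvw^2 + 810uv^2w + 2115u^2w - 2538uw^2 + 1269uvw - 540u^2w^2 + 648uw^3 - 324uvw^2 - 3995uvw + 4794vw^2 - 2397v^2w - 3220uw + 3864w^2 - 1932vw + 2065uw^2 - 2478w^3 + 1239vw^2 - 870uv^2w + 1044v^2w^2 - 522v^3w + 1230uvw^2 - 1476vw^3 + 738v^2w^2 - 420uw^3 + 504w^4 - 252vw^3 - 540u^2v^2 + 648uv^2w - 324uv^3 - 2880u^2v + 3456uvw - 1728uv^2 + 1380uv^2 - 1656v^2w + 828v^3 + 2915uv - 3498vw + 1749v^2 + 180uv^3 - 216v^3w + 108v^4 - 2025u^2 + 2430uw - 1215uv + 1575u - 1890w + 945v    [distributive law]
= 1350u^2vw - 714uvw^2 + 588uv^2w + 2115u^2w - 473uw^2 + 730uvw - 540u^2w^2 + 228uw^3 + 6033vw^2 - 4053v^2w - 790uw + 3864w^2 - 5430vw - 2478w^3 + 1782v^2w^2 - 738v^3w - 1728vw^3 + 504w^4 - 540u^2v^2 - 144uv^3 - 2880u^2v - 348uv^2 + 828v^3 + 1700uv + 1749v^2 + 108v^4 - 2025u^2 + 1575u - 1890w + 945v    [combine like terms]

1350u^2vw - 714uvw^2 + 588uv^2w + 2115u^2w - 473uw^2 + 730uvw - 540u^2w^2 + 228uw^3 + 6033vw^2 - 4053v^2w - 790uw + 3864w^2 - 5430vw - 2478w^3 + 1782v^2w^2 - 738v^3w - 1728vw^3 + 504w^4 - 540u^2v^2 - 144uv^3 - 2880u^2v - 348uv^2 + 828v^3 + 1700uv + 1749v^2 + 108v^4 - 2025u^2 + 1575u - 1890w + 945v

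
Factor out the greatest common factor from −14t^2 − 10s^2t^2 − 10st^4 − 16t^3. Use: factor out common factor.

−14t^2 − 10s^2t^2 − 10st^4 − 16t^3
= 2(−7t^2 − 5s^2t^2 − 5st^4 − 8t^3)    [factor out 2]
= 2t^2(−7 − 5s^2 − 5st^2 − 8t)    [factor out t^2]

2t^2(−7 − 5s^2 − 5st^2 − 8t)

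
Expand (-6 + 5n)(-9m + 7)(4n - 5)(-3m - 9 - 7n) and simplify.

-1323m^2n - 1050mn - 1887mn^2 + 810m^2 + 1800m + 1617n + 1141n^2 - 1890 + 540m^2n^2 + 1260mn^3 - 980n^3

(-6 + 5n)(-9m + 7)(4n - 5)(-3m - 9 - 7n)
= (54m - 42 - 45mn + 35n)(4n - 5)(-3m - 9 - 7n)    [distributive law]
= (216mn - 270m - 168n + 210 - 180mn^2 + 225mn + 140n^2 - 175n)(-3m - 9 - 7n)    [distributive law]
= (441mn - 270m - 343n + 210 - 180mn^2 + 140n^2)(-3m - 9 - 7n)    [combine like terms]
= -1323m^2n - 3969mn - 3087mn^2 + 810m^2 + 2430m + 1890mn + 1029mn + 3087n + 2401n^2 - 630m - 1890 - 1470n + 540m^2n^2 + 1620mn^2 + 1260mn^3 - 420mn^2 - 1260n^2 - 980n^3    [distributive law]
= -1323m^2n - 1050mn - 1887mn^2 + 810m^2 + 1800m + 1617n + 1141n^2 - 1890 + 540m^2n^2 + 1260mn^3 - 980n^3    [combine like terms]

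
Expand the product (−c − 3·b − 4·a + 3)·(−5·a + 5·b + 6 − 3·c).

(−c − 3·b − 4·a + 3)·(−5·a + 5·b + 6 − 3·c)
= 5·a·c − 5·b·c − 6·c + 3·c^2 + 15·a·b − 15·b^2 − 18·b + 9·b·c + 20·a^2 − 20·a·b − 24·a + 12·a·c − 15·a + 15·b + 18 − 9·c    [distributive law]
= 17·a·c + 4·b·c − 15·c + 3·c^2 − 5·a·b − 15·b^2 − 3·b + 20·a^2 − 39·a + 18    [combine like terms]

17·a·c + 4·b·c − 15·c + 3·c^2 − 5·a·b − 15·b^2 − 3·b + 20·a^2 − 39·a + 18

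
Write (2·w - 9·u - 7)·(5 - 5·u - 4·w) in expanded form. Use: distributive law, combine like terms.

(2·w - 9·u - 7)·(5 - 5·u - 4·w)
= 10·w - 10·u·w - 8·w^2 - 45·u + 45·u^2 + 36·u·w - 35 + 35·u + 28·w    [distributive law]
= 38·w + 26·u·w - 8·w^2 - 10·u + 45·u^2 - 35    [combine like terms]

38·w + 26·u·w - 8·w^2 - 10·u + 45·u^2 - 35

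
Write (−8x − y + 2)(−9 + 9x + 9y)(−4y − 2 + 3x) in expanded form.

(−8x − y + 2)(−9 + 9x + 9y)(−4y − 2 + 3x)
= (72x − 72x² − 72xy + 9y − 9xy − 9y² − 18 + 18x + 18y)(−4y − 2 + 3x)    [distributive law]
= (90x − 72x² − 81xy + 27y − 9y² − 18)(−4y − 2 + 3x)    [combine like terms]
= −360xy − 180x + 270x² + 288x²y + 144x² − 216x³ + 324xy² + 162xy − 243x²y − 108y² − 54y + 81xy + 36y³ + 18y² − 27xy² + 72y + 36 − 54x    [distributive law]
= −117xy − 234x + 414x² + 45x²y − 216x³ + 297xy² − 90y² + 18y + 36y³ + 36    [combine like terms]

−117xy − 234x + 414x² + 45x²y − 216x³ + 297xy² − 90y² + 18y + 36y³ + 36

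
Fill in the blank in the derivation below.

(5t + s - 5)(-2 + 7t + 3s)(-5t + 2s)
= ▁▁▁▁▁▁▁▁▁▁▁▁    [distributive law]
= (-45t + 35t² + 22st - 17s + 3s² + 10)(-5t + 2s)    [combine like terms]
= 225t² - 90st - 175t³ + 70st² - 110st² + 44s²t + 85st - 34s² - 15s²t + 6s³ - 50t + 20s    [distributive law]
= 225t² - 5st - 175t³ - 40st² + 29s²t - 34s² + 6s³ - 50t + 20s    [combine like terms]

Applying distributive law to the line above:

(-10t + 35t² + 15st - 2s + 7st + 3s² + 10 - 35t - 15s)(-5t + 2s)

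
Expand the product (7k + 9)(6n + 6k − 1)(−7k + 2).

−294k²n − 294kn − 294k³ − 245k² + 157k + 108n − 18

(7k + 9)(6n + 6k − 1)(−7k + 2)
= (42kn + 42k² − 7k + 54n + 54k − 9)(−7k + 2)    [distributive law]
= (42kn + 42k² + 47k + 54n − 9)(−7k + 2)    [combine like terms]
= −294k²n + 84kn − 294k³ + 84k² − 329k² + 94k − 378kn + 108n + 63k − 18    [distributive law]
= −294k²n − 294kn − 294k³ − 245k² + 157k + 108n − 18    [combine like terms]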